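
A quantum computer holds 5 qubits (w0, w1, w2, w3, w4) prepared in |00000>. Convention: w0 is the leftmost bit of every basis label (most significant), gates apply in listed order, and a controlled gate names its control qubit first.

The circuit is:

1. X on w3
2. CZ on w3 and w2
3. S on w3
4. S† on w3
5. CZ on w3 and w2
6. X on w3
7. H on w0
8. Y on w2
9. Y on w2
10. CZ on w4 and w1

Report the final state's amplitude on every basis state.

After the circuit, the state carries amplitude sqrt(2)/2 on |00000>, sqrt(2)/2 on |10000>, and 0 on every other basis state.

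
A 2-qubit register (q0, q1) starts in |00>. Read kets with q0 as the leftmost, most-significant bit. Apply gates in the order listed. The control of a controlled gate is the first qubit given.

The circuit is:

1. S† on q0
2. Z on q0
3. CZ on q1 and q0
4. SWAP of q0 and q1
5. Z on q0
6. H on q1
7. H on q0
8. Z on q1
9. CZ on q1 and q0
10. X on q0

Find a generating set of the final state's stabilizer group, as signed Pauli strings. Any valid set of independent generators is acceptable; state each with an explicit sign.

The final state is stabilized by the group generated by +XZ, +ZX; other independent generating sets are equally valid.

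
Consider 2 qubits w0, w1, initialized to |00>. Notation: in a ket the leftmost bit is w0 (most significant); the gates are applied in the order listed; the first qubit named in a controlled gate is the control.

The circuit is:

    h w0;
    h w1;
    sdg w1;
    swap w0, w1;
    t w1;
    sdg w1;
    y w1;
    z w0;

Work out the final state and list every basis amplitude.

The final amplitudes are -exp(I*pi/4)/2 on |00>, I/2 on |01>, -exp(3*I*pi/4)/2 on |10>, -1/2 on |11>.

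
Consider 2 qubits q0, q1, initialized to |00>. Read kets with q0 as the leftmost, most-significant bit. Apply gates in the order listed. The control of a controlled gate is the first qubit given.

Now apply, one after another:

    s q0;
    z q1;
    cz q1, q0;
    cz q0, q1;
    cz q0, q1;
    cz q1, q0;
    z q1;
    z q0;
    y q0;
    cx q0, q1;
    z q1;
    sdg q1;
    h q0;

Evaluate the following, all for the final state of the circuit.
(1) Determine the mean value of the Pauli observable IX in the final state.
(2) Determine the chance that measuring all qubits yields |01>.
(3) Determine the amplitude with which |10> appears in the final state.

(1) In the final state, IX has expectation 0.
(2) The probability of measuring |01> is 1/2.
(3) The amplitude on |10> is 0.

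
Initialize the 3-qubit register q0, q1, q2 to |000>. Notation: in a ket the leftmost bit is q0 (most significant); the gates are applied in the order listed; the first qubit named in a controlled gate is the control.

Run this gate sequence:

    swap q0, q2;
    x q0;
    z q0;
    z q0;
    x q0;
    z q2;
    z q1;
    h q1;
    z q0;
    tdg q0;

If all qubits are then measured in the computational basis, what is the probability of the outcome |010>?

The probability of measuring |010> is 1/2. Key observation: steps 2-5 multiply out to the identity, so the circuit reduces to the remaining gates.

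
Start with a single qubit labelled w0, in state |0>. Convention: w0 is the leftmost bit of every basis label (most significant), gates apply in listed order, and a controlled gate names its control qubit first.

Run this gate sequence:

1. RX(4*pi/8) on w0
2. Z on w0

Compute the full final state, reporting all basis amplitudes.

The final amplitudes are sqrt(2)/2 on |0>, sqrt(2)*I/2 on |1>.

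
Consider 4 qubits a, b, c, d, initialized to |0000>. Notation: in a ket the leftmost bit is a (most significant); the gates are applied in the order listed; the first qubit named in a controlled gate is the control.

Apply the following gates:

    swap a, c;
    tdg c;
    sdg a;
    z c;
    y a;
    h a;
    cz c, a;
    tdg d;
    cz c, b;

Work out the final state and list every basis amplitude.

The resulting statevector has amplitude sqrt(2)*I/2 on |0000>, -sqrt(2)*I/2 on |1000>, and 0 on every other basis state.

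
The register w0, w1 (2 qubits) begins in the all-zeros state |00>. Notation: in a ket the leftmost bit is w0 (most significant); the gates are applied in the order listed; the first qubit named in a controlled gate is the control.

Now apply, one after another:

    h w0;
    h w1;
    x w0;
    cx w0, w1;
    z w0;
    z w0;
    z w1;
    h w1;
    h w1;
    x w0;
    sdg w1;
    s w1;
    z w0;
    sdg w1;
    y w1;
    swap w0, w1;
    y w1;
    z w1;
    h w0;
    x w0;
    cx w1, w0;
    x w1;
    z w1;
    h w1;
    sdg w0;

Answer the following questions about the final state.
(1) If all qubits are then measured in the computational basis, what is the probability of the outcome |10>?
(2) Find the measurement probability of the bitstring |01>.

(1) The probability of measuring |10> is 1/4.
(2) A full measurement returns |01> with probability 1/4.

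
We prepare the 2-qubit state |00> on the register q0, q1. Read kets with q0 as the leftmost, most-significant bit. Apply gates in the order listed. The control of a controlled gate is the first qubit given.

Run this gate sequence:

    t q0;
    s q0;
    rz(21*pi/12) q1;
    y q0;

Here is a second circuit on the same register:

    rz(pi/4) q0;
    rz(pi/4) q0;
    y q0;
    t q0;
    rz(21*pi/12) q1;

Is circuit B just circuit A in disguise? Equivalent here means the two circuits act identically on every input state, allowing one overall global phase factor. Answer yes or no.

No — the two circuits implement different unitaries, even allowing a global phase.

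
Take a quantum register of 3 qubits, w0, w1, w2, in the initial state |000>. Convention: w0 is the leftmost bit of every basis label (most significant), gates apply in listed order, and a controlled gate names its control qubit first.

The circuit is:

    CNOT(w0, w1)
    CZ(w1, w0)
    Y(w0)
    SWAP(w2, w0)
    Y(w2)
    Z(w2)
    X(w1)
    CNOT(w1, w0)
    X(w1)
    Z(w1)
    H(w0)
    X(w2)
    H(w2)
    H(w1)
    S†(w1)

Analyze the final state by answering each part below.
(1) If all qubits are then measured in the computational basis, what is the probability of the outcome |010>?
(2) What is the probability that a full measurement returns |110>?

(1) A full measurement returns |010> with probability 1/8.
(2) A full measurement returns |110> with probability 1/8.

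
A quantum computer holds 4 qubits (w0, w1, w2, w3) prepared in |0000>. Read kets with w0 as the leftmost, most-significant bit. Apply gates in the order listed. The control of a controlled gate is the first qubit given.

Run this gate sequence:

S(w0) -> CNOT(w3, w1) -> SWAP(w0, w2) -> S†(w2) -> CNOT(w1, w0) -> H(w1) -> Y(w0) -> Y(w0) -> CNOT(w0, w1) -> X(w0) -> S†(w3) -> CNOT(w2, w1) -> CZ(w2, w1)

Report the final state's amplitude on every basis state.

The resulting statevector has amplitude sqrt(2)/2 on |1000>, sqrt(2)/2 on |1100>, and 0 on every other basis state.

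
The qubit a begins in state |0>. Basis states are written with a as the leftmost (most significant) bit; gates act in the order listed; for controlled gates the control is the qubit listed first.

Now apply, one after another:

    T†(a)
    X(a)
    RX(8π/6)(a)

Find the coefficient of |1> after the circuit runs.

The amplitude on |1> is -1/2.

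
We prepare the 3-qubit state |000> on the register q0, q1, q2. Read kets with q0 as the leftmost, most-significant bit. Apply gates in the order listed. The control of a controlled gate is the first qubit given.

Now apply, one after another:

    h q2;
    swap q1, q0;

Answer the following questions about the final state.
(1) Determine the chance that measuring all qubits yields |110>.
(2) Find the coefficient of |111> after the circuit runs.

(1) A full measurement returns |110> with probability 0.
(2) |111> carries amplitude 0 in the final state.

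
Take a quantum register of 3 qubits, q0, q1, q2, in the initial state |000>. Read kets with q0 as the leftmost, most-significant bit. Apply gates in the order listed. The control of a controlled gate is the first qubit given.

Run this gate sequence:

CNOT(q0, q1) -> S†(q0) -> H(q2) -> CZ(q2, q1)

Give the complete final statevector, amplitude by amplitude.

The resulting statevector has amplitude sqrt(2)/2 on |000>, sqrt(2)/2 on |001>, and 0 on every other basis state.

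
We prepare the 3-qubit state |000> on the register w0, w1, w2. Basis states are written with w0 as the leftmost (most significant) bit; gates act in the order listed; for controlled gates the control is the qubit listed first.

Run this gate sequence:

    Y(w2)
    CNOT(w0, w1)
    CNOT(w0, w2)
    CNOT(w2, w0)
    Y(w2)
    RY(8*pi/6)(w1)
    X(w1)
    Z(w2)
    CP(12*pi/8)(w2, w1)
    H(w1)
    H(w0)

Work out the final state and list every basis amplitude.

The resulting statevector has amplitude -1/4 + sqrt(3)/4 on |000>, 0 on |001>, 1/4 + sqrt(3)/4 on |010>, 0 on |011>, 1/4 - sqrt(3)/4 on |100>, 0 on |101>, -sqrt(3)/4 - 1/4 on |110>, 0 on |111>.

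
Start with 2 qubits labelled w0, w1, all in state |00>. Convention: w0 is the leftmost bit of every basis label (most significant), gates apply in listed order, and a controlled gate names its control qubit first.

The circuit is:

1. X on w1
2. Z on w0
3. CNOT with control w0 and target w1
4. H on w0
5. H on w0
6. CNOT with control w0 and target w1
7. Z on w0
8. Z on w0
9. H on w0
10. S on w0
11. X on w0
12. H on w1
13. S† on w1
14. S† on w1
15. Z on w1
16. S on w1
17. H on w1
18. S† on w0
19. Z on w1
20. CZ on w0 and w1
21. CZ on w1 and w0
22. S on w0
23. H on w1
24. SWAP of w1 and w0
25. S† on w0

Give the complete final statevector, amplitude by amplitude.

After the circuit, the state carries amplitude 1/2 on |00>, -I/2 on |01>, 1/2 on |10>, -I/2 on |11>. Key observation: the block from step 2 through step 7 cancels to the identity and can be dropped.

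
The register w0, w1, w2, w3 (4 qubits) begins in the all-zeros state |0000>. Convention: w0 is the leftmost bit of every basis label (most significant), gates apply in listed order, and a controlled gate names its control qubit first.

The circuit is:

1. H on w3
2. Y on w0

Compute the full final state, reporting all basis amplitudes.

After the circuit, the state carries amplitude sqrt(2)*I/2 on |1000>, sqrt(2)*I/2 on |1001>, and 0 on every other basis state.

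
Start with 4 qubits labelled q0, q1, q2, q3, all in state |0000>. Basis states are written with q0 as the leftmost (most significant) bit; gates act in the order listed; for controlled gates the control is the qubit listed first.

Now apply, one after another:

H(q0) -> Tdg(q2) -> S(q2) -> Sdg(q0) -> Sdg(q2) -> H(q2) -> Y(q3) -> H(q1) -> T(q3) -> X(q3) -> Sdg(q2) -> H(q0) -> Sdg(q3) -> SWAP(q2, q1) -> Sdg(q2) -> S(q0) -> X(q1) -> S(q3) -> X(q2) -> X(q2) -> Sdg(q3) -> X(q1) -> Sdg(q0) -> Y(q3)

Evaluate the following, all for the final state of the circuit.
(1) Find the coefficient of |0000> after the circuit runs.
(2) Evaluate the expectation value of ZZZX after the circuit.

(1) The final state's coefficient on |0000> equals 0. Key observation: steps 16-23 multiply out to the identity, so the circuit reduces to the remaining gates.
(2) The expectation value of ZZZX is 0.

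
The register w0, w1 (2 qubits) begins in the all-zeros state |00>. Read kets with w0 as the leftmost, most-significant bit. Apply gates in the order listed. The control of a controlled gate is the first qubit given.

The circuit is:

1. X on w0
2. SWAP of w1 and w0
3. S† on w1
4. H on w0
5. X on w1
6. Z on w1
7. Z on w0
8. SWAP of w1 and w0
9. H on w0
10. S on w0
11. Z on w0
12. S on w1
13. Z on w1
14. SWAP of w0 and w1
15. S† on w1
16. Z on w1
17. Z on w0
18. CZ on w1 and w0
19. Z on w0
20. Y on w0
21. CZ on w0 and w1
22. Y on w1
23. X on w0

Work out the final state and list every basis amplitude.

The resulting statevector has amplitude I/2 on |00>, I/2 on |01>, 1/2 on |10>, 1/2 on |11>.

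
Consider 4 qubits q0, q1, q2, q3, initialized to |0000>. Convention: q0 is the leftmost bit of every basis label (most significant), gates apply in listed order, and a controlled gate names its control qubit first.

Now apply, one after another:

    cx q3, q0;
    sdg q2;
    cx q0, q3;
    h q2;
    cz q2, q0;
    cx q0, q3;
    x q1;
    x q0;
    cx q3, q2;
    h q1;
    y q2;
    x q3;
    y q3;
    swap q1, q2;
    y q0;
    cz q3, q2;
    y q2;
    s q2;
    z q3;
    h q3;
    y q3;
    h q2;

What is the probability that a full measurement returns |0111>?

The probability of measuring |0111> is 1/8.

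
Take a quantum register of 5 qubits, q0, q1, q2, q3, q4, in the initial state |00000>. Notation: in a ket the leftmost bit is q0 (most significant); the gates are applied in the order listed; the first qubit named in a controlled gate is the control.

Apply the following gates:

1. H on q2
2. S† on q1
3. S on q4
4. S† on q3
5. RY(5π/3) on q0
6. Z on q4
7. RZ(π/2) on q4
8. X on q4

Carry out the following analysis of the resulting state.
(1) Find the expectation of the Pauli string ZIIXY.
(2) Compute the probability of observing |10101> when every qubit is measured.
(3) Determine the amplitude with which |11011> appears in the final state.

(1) In the final state, ZIIXY has expectation 0.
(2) The probability of measuring |10101> is 1/8.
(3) The final state's coefficient on |11011> equals 0.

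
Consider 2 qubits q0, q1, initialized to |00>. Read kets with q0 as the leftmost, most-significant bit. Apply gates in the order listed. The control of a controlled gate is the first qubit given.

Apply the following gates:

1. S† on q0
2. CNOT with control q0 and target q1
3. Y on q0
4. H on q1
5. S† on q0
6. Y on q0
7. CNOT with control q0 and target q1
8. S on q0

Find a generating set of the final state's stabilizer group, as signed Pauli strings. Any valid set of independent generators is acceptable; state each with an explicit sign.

The stabilizer group can be generated by +IX, +ZI, among other valid generating sets.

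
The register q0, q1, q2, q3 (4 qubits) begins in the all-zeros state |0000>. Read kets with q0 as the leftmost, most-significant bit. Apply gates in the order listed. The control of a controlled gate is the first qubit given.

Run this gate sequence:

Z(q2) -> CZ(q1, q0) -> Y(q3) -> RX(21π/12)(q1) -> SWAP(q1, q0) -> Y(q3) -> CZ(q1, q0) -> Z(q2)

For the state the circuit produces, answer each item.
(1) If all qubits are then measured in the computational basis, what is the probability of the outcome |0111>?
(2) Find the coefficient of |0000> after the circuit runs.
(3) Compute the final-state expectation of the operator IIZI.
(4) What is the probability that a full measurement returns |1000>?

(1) Outcome |0111> occurs with probability 0.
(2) The final state's coefficient on |0000> equals -sqrt(sqrt(2) + 2)/2.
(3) The expectation value of IIZI is 1.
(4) The probability of measuring |1000> is 1/2 - sqrt(2)/4.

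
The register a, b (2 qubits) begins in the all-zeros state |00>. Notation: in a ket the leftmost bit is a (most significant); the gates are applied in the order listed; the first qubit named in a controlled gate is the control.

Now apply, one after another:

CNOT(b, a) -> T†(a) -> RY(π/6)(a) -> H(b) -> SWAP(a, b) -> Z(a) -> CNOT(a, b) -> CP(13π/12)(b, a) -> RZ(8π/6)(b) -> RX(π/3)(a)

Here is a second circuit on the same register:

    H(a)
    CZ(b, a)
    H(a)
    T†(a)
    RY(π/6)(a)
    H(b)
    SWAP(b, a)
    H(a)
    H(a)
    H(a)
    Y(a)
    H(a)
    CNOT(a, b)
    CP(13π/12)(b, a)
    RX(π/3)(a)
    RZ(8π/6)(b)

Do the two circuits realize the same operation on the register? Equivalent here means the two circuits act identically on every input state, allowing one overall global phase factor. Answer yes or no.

No, they are not equivalent — no single phase factor reconciles the two unitaries.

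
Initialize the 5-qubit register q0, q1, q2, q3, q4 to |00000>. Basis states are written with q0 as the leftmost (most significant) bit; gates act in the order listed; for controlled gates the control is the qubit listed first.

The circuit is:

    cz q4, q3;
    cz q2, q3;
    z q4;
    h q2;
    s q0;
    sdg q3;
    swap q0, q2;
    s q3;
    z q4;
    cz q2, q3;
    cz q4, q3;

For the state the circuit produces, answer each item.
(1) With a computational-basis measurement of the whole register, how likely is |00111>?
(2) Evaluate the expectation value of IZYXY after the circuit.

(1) A full measurement returns |00111> with probability 0.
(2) In the final state, IZYXY has expectation 0.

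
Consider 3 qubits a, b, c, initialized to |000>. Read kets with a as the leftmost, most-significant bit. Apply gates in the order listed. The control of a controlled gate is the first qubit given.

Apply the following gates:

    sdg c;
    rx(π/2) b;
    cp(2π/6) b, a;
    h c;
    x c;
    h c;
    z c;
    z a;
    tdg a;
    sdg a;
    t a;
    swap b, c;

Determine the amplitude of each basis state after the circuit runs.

After the circuit, the state carries amplitude sqrt(2)/2 on |000>, -sqrt(2)*I/2 on |001>, and 0 on every other basis state. Key observation: gates 4-7 undo each other exactly, leaving only the rest of the circuit to track.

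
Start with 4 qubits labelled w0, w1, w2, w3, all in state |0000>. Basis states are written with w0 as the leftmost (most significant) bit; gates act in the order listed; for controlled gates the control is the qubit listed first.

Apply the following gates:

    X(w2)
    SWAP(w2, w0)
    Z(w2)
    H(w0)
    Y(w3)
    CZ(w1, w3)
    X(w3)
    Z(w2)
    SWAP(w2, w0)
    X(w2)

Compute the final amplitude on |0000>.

|0000> carries amplitude -sqrt(2)*I/2 in the final state.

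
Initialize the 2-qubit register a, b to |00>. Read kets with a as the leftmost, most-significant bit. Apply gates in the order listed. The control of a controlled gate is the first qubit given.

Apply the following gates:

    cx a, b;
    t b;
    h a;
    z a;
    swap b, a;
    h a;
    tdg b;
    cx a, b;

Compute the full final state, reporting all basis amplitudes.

After the circuit, the state carries amplitude 1/2 on |00>, exp(3*I*pi/4)/2 on |01>, exp(3*I*pi/4)/2 on |10>, 1/2 on |11>.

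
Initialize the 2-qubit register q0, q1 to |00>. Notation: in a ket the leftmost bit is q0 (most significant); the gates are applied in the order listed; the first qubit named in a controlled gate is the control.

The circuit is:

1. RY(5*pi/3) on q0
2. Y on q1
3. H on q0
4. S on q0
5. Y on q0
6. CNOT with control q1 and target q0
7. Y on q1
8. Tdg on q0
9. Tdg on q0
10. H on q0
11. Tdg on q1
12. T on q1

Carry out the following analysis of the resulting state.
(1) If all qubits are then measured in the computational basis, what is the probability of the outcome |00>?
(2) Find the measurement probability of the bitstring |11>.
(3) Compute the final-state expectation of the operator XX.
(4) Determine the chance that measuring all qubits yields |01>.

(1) The probability of measuring |00> is 1/4.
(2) A full measurement returns |11> with probability 0.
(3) The observable XX averages to 0.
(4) Outcome |01> occurs with probability 0.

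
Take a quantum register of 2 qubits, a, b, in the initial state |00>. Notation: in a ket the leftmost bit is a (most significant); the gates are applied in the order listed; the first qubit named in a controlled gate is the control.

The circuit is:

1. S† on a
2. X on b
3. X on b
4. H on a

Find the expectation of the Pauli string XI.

In the final state, XI has expectation 1. Key observation: the block from step 2 through step 3 cancels to the identity and can be dropped.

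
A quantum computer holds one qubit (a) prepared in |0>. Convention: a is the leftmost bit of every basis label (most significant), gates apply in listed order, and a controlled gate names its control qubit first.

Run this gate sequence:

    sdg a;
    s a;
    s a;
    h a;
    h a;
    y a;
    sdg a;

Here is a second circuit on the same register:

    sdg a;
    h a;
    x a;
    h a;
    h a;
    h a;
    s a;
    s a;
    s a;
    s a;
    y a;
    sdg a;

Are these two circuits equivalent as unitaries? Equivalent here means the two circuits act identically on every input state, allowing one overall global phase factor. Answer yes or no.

Yes: on every input state the two circuits agree up to one overall phase factor.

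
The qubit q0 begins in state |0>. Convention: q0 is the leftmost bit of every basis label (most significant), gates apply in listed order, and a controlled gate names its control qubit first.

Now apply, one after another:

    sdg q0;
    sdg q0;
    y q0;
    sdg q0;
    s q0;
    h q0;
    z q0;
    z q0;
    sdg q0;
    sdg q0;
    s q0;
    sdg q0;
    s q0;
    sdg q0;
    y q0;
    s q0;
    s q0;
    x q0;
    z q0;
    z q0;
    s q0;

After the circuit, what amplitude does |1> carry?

The final state's coefficient on |1> equals sqrt(2)*I/2. Key observation: gates 10-13 undo each other exactly, leaving only the rest of the circuit to track.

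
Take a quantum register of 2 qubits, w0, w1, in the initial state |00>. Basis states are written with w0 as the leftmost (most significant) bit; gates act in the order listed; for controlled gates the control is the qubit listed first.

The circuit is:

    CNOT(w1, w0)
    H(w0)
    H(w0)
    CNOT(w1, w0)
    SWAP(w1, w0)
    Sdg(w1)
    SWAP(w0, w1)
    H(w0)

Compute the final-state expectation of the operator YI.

In the final state, YI has expectation 0. Key observation: steps 1-4 multiply out to the identity, so the circuit reduces to the remaining gates.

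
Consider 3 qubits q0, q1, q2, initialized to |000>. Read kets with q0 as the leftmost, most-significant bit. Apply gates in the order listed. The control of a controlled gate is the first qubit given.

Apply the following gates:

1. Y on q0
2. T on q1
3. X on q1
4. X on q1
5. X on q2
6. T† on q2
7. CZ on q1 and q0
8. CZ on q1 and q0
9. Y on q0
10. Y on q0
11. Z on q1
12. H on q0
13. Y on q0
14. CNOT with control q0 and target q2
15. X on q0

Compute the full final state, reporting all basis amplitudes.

After the circuit, the state carries amplitude sqrt(2)*exp(3*I*pi/4)/2 on |000>, sqrt(2)*exp(3*I*pi/4)/2 on |101>, and 0 on every other basis state.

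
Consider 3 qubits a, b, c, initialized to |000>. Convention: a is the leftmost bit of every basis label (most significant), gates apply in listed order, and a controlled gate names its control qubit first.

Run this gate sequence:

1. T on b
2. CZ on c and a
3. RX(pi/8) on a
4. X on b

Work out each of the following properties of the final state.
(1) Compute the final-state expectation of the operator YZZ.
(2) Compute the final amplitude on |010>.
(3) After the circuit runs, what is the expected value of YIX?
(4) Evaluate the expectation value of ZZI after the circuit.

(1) The expectation value of YZZ is sqrt(2 - sqrt(2))/2.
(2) The final state's coefficient on |010> equals cos(pi/16).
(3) The expectation value of YIX is 0.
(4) The observable ZZI averages to -sqrt(sqrt(2) + 2)/2.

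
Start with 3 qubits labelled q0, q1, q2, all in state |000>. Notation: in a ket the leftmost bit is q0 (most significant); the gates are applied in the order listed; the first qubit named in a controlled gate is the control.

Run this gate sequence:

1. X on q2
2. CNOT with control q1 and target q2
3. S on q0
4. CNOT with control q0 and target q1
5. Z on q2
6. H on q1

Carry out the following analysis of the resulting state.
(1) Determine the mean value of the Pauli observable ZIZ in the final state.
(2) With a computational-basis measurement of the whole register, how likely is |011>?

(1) The observable ZIZ averages to -1.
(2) Outcome |011> occurs with probability 1/2.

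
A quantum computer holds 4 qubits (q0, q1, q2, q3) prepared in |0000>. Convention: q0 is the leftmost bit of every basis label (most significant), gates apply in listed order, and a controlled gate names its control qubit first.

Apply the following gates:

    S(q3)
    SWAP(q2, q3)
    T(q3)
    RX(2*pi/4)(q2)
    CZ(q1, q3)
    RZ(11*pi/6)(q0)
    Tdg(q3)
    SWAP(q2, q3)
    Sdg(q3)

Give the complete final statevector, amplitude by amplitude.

The resulting statevector has amplitude -sqrt(2)*exp(I*pi/12)/2 on |0000>, sqrt(2)*exp(I*pi/12)/2 on |0001>, and 0 on every other basis state.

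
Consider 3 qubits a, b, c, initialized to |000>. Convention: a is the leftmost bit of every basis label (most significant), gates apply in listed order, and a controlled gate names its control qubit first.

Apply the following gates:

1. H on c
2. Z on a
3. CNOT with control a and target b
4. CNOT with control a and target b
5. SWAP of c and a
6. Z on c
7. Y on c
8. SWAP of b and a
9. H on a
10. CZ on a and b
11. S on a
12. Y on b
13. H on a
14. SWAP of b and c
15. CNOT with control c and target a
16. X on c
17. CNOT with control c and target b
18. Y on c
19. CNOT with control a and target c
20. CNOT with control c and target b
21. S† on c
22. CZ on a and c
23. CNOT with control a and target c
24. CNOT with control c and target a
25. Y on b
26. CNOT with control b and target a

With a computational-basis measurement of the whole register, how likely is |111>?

The probability of measuring |111> is 0. Key observation: gates 3-4 undo each other exactly, leaving only the rest of the circuit to track.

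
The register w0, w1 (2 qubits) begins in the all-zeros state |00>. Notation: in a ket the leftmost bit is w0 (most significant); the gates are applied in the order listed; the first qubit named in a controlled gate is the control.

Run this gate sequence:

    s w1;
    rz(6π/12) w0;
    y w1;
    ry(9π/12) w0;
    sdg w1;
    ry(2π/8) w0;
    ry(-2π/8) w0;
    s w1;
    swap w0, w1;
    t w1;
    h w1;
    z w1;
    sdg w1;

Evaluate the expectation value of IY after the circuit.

The expectation value of IY is -sqrt(2)/2. Key observation: gates 5-8 undo each other exactly, leaving only the rest of the circuit to track.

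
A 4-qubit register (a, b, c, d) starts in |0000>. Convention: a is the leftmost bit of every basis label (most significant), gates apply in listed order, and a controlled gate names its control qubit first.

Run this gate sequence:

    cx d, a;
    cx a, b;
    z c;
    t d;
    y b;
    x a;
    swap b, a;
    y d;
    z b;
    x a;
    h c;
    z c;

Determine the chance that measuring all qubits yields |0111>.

The probability of measuring |0111> is 1/2.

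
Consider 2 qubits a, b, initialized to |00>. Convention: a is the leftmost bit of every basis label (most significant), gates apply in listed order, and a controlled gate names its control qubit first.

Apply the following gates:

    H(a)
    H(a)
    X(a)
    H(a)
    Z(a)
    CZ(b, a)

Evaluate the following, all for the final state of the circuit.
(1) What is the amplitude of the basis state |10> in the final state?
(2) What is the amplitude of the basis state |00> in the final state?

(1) The amplitude on |10> is sqrt(2)/2. Key observation: gates 2-5 undo each other exactly, leaving only the rest of the circuit to track.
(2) |00> carries amplitude sqrt(2)/2 in the final state.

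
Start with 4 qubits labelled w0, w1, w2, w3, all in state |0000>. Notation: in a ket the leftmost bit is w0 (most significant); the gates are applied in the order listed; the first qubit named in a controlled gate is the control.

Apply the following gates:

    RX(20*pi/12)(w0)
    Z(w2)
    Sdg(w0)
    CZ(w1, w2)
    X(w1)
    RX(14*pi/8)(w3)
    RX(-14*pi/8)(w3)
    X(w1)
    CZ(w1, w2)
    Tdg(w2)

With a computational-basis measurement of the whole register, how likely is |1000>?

The probability of measuring |1000> is 1/4. Key observation: the block from step 4 through step 9 cancels to the identity and can be dropped.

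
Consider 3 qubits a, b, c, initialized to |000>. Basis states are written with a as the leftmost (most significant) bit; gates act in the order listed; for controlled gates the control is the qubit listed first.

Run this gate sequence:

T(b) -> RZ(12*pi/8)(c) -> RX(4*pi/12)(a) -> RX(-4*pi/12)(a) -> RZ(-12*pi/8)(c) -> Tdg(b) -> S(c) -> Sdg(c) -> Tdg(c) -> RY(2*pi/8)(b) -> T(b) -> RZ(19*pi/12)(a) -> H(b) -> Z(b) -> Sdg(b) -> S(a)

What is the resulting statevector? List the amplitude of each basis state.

After the circuit, the state carries amplitude sqrt(2)*sqrt(sqrt(2)/4 + 1/2)*exp(-19*I*pi/24)/2 + sqrt(2)*sqrt(1/2 - sqrt(2)/4)*exp(-13*I*pi/24)/2 on |000>, sqrt(2)*I*sqrt(sqrt(2)/4 + 1/2)*exp(-19*I*pi/24)/2 - sqrt(2)*I*sqrt(1/2 - sqrt(2)/4)*exp(-13*I*pi/24)/2 on |010>, and 0 on every other basis state. Key observation: steps 1-6 multiply out to the identity, so the circuit reduces to the remaining gates.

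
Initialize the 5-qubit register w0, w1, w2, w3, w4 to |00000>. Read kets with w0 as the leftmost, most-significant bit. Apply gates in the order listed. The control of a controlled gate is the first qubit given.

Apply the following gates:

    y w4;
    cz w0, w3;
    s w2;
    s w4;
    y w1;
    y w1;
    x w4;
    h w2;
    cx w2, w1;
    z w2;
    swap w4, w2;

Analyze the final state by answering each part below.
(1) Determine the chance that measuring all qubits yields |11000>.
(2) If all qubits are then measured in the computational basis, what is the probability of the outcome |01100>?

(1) Outcome |11000> occurs with probability 0.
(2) Outcome |01100> occurs with probability 0.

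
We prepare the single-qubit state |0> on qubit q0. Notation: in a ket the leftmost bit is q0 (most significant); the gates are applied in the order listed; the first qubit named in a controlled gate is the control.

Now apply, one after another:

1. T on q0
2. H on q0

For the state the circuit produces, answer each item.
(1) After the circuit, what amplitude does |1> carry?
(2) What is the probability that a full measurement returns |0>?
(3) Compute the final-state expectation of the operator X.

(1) |1> carries amplitude sqrt(2)/2 in the final state.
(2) A full measurement returns |0> with probability 1/2.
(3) The observable X averages to 1.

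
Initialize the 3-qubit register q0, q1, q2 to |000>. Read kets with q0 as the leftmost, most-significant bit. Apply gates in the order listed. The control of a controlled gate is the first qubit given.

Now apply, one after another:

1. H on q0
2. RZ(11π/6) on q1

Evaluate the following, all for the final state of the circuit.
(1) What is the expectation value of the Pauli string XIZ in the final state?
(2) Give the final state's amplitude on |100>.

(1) The expectation value of XIZ is 1.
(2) The final state's coefficient on |100> equals -sqrt(2)*exp(I*pi/12)/2.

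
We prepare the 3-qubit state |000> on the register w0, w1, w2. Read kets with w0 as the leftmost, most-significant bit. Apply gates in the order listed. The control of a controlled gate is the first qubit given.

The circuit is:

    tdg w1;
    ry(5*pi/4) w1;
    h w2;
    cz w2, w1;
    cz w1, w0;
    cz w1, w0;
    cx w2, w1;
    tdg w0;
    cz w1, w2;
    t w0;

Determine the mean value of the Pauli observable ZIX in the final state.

The observable ZIX averages to sqrt(2)/2. Key observation: gates 5-6 undo each other exactly, leaving only the rest of the circuit to track.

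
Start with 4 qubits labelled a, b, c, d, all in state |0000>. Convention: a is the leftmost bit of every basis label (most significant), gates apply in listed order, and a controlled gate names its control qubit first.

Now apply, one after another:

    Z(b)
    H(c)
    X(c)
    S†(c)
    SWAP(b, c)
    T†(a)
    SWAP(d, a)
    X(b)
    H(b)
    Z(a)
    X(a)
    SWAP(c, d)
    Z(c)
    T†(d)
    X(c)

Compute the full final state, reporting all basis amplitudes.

After the circuit, the state carries amplitude 1/2 - I/2 on |1010>, -1/2 - I/2 on |1110>, and 0 on every other basis state.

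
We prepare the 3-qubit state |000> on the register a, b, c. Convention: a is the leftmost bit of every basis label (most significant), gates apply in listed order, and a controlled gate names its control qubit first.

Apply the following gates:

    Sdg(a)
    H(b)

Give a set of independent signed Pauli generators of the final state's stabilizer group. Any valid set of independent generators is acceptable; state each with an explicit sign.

The final state is stabilized by the group generated by +IXI, +ZII, +IIZ; other independent generating sets are equally valid.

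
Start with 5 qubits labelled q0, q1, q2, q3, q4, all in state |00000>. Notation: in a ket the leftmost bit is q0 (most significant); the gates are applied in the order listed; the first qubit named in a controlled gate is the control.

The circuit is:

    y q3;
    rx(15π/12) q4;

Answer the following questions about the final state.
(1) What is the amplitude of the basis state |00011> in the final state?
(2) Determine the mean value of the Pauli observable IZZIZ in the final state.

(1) The final state's coefficient on |00011> equals sqrt(sqrt(2) + 2)/2.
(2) The observable IZZIZ averages to -sqrt(2)/2.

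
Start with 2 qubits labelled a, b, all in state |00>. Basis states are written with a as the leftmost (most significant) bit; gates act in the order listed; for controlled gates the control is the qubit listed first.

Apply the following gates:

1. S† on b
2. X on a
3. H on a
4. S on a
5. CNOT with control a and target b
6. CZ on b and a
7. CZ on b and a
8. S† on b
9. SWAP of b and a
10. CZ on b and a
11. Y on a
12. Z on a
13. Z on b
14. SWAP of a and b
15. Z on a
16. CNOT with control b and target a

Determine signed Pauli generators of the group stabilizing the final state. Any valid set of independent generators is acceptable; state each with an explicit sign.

The final state is stabilized by the group generated by +IX, -ZI; other independent generating sets are equally valid.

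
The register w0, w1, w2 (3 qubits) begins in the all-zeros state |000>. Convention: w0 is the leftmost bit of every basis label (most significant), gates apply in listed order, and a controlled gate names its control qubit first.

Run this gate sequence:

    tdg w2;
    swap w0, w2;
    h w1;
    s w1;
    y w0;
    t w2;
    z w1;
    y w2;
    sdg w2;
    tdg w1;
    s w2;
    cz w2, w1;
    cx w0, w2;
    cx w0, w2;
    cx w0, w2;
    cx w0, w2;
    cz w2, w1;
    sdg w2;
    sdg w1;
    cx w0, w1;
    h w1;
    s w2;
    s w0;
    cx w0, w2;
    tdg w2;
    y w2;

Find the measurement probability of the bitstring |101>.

A full measurement returns |101> with probability 1/2 - sqrt(2)/4. Key observation: steps 11-18 multiply out to the identity, so the circuit reduces to the remaining gates.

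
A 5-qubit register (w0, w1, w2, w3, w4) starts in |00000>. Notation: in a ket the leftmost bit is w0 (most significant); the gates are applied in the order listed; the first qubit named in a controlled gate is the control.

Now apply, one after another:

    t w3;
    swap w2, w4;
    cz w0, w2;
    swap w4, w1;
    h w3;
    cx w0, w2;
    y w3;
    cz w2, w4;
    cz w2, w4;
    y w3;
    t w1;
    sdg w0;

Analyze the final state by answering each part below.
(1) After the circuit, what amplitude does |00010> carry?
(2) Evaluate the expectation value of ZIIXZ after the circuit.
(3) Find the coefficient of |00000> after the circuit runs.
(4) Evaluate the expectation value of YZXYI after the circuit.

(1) The amplitude on |00010> is sqrt(2)/2. Key observation: the block from step 7 through step 10 cancels to the identity and can be dropped.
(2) The expectation value of ZIIXZ is 1.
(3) The final state's coefficient on |00000> equals sqrt(2)/2.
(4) In the final state, YZXYI has expectation 0.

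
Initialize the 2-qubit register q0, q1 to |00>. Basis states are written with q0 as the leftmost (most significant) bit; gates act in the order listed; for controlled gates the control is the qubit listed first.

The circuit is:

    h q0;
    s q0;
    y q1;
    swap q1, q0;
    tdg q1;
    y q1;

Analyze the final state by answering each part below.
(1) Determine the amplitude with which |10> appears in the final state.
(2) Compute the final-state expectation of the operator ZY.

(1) The amplitude on |10> is sqrt(2)*exp(I*pi/4)/2.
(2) The observable ZY averages to -sqrt(2)/2.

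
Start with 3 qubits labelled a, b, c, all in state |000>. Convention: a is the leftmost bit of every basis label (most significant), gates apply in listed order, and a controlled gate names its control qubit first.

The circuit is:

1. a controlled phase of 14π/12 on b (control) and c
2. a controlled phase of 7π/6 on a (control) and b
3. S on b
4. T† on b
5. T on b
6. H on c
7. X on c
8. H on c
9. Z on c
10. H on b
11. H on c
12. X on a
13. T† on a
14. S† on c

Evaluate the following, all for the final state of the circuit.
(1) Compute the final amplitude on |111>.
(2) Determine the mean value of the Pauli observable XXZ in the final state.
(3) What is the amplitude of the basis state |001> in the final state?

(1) The amplitude on |111> is -exp(I*pi/4)/2.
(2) In the final state, XXZ has expectation 0.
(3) The amplitude on |001> is 0.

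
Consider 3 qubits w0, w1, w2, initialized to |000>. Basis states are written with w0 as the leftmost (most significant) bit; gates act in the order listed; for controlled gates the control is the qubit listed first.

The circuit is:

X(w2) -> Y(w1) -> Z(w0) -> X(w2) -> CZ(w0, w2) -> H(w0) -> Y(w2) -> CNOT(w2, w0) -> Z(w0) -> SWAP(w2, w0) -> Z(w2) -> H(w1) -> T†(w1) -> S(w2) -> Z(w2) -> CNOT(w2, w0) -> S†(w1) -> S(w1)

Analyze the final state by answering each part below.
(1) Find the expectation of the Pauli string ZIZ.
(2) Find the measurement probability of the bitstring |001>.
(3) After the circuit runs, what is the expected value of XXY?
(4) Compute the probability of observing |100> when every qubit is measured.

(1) The observable ZIZ averages to -1.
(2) Outcome |001> occurs with probability 1/4.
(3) The expectation value of XXY is sqrt(2)/2.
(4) The probability of measuring |100> is 1/4.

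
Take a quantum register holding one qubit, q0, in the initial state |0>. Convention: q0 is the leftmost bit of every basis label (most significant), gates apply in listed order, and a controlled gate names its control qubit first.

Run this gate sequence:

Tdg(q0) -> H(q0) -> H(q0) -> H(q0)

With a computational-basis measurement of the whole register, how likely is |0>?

A full measurement returns |0> with probability 1/2. Key observation: steps 3-4 multiply out to the identity, so the circuit reduces to the remaining gates.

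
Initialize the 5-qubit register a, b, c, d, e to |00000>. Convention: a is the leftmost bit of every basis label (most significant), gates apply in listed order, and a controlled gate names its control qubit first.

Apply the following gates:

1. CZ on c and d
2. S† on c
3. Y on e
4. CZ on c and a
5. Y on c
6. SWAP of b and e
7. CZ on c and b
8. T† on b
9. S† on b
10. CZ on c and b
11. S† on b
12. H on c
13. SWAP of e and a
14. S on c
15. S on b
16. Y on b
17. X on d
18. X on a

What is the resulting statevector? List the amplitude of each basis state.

After the circuit, the state carries amplitude -sqrt(2)*exp(3*I*pi/4)/2 on |10010>, -sqrt(2)*exp(I*pi/4)/2 on |10110>, and 0 on every other basis state.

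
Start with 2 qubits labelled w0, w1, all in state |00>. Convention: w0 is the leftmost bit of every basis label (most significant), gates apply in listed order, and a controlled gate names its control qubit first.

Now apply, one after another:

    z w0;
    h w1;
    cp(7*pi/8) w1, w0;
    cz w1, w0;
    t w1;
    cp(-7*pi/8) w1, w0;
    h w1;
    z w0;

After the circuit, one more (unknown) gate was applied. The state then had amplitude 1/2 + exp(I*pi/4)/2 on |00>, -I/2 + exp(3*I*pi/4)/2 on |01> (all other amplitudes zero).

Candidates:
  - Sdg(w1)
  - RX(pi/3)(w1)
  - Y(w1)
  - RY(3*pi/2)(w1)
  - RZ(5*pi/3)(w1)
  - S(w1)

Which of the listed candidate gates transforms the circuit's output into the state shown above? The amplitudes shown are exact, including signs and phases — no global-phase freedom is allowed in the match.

It was Sdg(w1) that produced the state shown.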